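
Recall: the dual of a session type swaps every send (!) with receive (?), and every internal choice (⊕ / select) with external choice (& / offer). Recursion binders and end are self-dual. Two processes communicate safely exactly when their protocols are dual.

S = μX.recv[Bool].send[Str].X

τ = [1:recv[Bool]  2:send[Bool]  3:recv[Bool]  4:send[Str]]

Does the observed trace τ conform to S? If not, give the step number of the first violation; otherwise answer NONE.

[1] recv[Bool]  ✓  now at send[Str].μX.…
[2] got send[Bool], protocol expects send[Str]  ✗

2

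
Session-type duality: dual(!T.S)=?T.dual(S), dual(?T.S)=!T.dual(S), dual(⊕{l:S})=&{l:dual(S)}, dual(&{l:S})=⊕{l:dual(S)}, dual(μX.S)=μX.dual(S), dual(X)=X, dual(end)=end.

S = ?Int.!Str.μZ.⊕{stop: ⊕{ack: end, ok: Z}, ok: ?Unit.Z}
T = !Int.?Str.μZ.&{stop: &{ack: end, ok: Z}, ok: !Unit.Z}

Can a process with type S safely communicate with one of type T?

?Int ‖ !Int  ok
  !Str ‖ ?Str  ok
    μZ ‖ μZ  ok (rec unchanged)
      ⊕{stop,ok} ‖ &{stop,ok}  ok same labels
        case stop:
          ⊕{ack,ok} ‖ &{ack,ok}  ok same labels
            case ack:
              end ‖ end  ok
            case ok:
              Z ‖ Z  ok
        case ok:
          ?Unit ‖ !Unit  ok
            Z ‖ Z  ok

YES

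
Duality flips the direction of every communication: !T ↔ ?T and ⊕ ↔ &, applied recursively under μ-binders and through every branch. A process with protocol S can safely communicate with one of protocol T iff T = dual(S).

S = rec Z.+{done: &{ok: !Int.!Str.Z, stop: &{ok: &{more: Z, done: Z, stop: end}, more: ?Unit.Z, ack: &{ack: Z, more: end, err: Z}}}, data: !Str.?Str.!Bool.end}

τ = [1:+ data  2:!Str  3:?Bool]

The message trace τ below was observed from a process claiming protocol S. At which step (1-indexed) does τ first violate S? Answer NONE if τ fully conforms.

@1 + data  match  residual = !Str.?Str.!Bool.end
@2 !Str  match  residual = ?Str.!Bool.end
@3 got ?Bool, protocol expects ?Str  ✗

3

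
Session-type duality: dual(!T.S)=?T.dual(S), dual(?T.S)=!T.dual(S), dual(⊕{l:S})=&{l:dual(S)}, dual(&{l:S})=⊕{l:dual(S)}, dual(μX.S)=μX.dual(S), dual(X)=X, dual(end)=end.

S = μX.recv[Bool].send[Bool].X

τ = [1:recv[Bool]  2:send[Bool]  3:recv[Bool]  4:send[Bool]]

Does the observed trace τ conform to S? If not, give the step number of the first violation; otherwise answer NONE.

NONE

step 1: recv[Bool]  match  state: send[Bool].μX.…
step 2: send[Bool]  match  state: μX.…
step 3: recv[Bool]  match  state: send[Bool].μX.…
step 4: send[Bool]  match  state: μX.…
all 4 steps conform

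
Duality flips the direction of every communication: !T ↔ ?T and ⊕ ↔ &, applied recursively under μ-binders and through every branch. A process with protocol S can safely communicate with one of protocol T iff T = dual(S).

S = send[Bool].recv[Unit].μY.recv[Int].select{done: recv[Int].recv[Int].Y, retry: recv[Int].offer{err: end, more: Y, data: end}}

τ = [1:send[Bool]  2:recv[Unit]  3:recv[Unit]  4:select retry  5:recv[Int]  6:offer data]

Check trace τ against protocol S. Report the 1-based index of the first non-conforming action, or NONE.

[1] send[Bool]  ✓  state: recv[Unit].μY.…
[2] recv[Unit]  ✓  state: μY.…
[3] got recv[Unit], protocol expects recv[Int]  ✗

3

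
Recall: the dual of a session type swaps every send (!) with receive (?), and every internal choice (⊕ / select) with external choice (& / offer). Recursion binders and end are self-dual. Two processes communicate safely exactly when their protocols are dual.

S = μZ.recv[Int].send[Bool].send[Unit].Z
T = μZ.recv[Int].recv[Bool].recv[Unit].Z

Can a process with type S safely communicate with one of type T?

NO

μZ ‖ μZ  ✓ (binder kept)
  recv[Int] ‖ recv[Int]  ✗ same direction on both sides — not dual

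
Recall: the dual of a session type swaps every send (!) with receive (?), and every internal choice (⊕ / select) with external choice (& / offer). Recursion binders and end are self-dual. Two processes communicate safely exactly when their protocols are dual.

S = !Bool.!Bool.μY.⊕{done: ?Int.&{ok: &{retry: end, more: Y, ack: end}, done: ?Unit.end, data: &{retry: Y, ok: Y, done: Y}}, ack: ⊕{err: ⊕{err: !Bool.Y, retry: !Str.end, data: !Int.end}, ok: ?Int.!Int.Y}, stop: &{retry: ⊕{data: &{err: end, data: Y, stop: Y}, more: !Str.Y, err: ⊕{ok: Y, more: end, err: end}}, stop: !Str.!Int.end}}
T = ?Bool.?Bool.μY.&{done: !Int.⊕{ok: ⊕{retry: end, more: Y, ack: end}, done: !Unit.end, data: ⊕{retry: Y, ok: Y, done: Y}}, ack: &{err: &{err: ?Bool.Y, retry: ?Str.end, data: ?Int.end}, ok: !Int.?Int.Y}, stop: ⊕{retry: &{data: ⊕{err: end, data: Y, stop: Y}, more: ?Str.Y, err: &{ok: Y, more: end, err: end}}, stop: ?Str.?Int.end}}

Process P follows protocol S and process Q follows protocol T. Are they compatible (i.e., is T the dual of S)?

YES

!Bool | ?Bool  match
  !Bool | ?Bool  match
    μY | μY  match (binder kept)
      ⊕{done,ack,stop} | &{done,ack,stop}  match labels match
        • done:
          ?Int | !Int  match
            &{ok,done,data} | ⊕{ok,done,data}  match labels match
              • ok:
                &{retry,more,ack} | ⊕{retry,more,ack}  match labels match
                  • retry:
                    end | end  match
                  • more:
                    Y | Y  match
                  • ack:
                    end | end  match
              • done:
                ?Unit | !Unit  match
                  end | end  match
              • data:
                &{retry,ok,done} | ⊕{retry,ok,done}  match labels match
                  • retry:
                    Y | Y  match
                  • ok:
                    Y | Y  match
                  • done:
                    Y | Y  match
        • ack:
          ⊕{err,ok} | &{err,ok}  match labels match
            • err:
              ⊕{err,retry,data} | &{err,retry,data}  match labels match
                • err:
                  !Bool | ?Bool  match
                    Y | Y  match
                • retry:
                  !Str | ?Str  match
                    end | end  match
                • data:
                  !Int | ?Int  match
                    end | end  match
            • ok:
              ?Int | !Int  match
                !Int | ?Int  match
                  Y | Y  match
        • stop:
          &{retry,stop} | ⊕{retry,stop}  match labels match
            • retry:
              ⊕{data,more,err} | &{data,more,err}  match labels match
                • data:
                  &{err,data,stop} | ⊕{err,data,stop}  match labels match
                    • err:
                      end | end  match
                    • data:
                      Y | Y  match
                    • stop:
                      Y | Y  match
                • more:
                  !Str | ?Str  match
                    Y | Y  match
                • err:
                  ⊕{ok,more,err} | &{ok,more,err}  match labels match
                    • ok:
                      Y | Y  match
                    • more:
                      end | end  match
                    • err:
                      end | end  match
            • stop:
              !Str | ?Str  match
                !Int | ?Int  match
                  end | end  match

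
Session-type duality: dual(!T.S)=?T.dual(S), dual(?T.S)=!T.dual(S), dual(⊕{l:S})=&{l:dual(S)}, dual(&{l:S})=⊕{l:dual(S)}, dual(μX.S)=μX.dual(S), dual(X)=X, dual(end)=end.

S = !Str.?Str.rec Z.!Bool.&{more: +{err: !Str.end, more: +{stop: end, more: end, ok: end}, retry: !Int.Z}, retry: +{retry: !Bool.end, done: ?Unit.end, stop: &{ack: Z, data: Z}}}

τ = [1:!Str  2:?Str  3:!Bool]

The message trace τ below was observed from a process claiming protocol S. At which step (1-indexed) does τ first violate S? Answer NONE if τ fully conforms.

step 1: !Str  ok  cont: ?Str.rec Z.…
step 2: ?Str  ok  cont: rec Z.…
step 3: !Bool  ok  cont: &{more: +{err: !Str.end, more: +{stop: end, more: end, ok: end}, retry: !Int.rec Z.…}, retry: +{retry: !Bool.end, done: ?Unit.end, stop: &{ack: rec Z.…, data: rec Z.…}}}
trace exhausted — no violation

NONE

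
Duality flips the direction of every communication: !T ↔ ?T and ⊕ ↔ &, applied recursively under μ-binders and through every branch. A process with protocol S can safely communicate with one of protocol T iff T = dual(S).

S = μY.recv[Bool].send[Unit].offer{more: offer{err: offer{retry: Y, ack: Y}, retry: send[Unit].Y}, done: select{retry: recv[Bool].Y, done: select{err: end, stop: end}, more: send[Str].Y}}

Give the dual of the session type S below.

μY.send[Bool].recv[Unit].select{more: select{err: select{retry: Y, ack: Y}, retry: recv[Unit].Y}, done: offer{retry: send[Bool].Y, done: offer{err: end, stop: end}, more: recv[Str].Y}}

μY = μY  (rec unchanged)
  recv[Bool] = send[Bool]
    send[Unit] = recv[Unit]
      offer{more,done} = select{more,done}  (offer→select)
        • more:
          offer{err,retry} = select{err,retry}  (offer→select)
            • err:
              offer{retry,ack} = select{retry,ack}  (offer→select)
                • retry:
                  Y self-dual
                • ack:
                  Y self-dual
            • retry:
              send[Unit] = recv[Unit]
                Y self-dual
        • done:
          select{retry,done,more} = offer{retry,done,more}  (⊕→&)
            • retry:
              recv[Bool] = send[Bool]
                Y self-dual
            • done:
              select{err,stop} = offer{err,stop}  (⊕→&)
                • err:
                  end self-dual
                • stop:
                  end self-dual
            • more:
              send[Str] = recv[Str]
                Y self-dual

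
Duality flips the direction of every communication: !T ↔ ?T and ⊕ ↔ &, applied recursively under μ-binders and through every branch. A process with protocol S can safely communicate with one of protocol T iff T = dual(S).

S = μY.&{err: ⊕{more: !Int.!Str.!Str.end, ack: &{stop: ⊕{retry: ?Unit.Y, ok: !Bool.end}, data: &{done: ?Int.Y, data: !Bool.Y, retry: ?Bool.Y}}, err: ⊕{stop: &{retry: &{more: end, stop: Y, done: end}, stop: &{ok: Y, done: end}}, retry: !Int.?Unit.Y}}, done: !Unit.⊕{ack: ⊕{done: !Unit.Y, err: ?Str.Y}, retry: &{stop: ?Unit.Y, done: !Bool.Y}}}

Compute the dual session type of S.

μY → μY  (binder kept)
  &{err,done} → ⊕{err,done}  (external→internal)
    case err:
      ⊕{more,ack,err} → &{more,ack,err}  (internal→external)
        case more:
          !Int → ?Int
            !Str → ?Str
              !Str → ?Str
                end self-dual
        case ack:
          &{stop,data} → ⊕{stop,data}  (external→internal)
            case stop:
              ⊕{retry,ok} → &{retry,ok}  (internal→external)
                case retry:
                  ?Unit → !Unit
                    Y self-dual
                case ok:
                  !Bool → ?Bool
                    end self-dual
            case data:
              &{done,data,retry} → ⊕{done,data,retry}  (external→internal)
                case done:
                  ?Int → !Int
                    Y self-dual
                case data:
                  !Bool → ?Bool
                    Y self-dual
                case retry:
                  ?Bool → !Bool
                    Y self-dual
        case err:
          ⊕{stop,retry} → &{stop,retry}  (internal→external)
            case stop:
              &{retry,stop} → ⊕{retry,stop}  (external→internal)
                case retry:
                  &{more,stop,done} → ⊕{more,stop,done}  (external→internal)
                    case more:
                      end self-dual
                    case stop:
                      Y self-dual
                    case done:
                      end self-dual
                case stop:
                  &{ok,done} → ⊕{ok,done}  (external→internal)
                    case ok:
                      Y self-dual
                    case done:
                      end self-dual
            case retry:
              !Int → ?Int
                ?Unit → !Unit
                  Y self-dual
    case done:
      !Unit → ?Unit
        ⊕{ack,retry} → &{ack,retry}  (internal→external)
          case ack:
            ⊕{done,err} → &{done,err}  (internal→external)
              case done:
                !Unit → ?Unit
                  Y self-dual
              case err:
                ?Str → !Str
                  Y self-dual
          case retry:
            &{stop,done} → ⊕{stop,done}  (external→internal)
              case stop:
                ?Unit → !Unit
                  Y self-dual
              case done:
                !Bool → ?Bool
                  Y self-dual

μY.⊕{err: &{more: ?Int.?Str.?Str.end, ack: ⊕{stop: &{retry: !Unit.Y, ok: ?Bool.end}, data: ⊕{done: !Int.Y, data: ?Bool.Y, retry: !Bool.Y}}, err: &{stop: ⊕{retry: ⊕{more: end, stop: Y, done: end}, stop: ⊕{ok: Y, done: end}}, retry: ?Int.!Unit.Y}}, done: ?Unit.&{ack: &{done: ?Unit.Y, err: !Str.Y}, retry: ⊕{stop: !Unit.Y, done: ?Bool.Y}}}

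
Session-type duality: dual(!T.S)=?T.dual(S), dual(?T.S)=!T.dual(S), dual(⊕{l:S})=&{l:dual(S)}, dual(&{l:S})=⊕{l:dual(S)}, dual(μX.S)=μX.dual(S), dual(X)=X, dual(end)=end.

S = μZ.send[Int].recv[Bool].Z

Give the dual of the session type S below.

μZ = μZ  (binder kept)
  send[Int] = recv[Int]
    recv[Bool] = send[Bool]
      Z self-dual

μZ.recv[Int].send[Bool].Z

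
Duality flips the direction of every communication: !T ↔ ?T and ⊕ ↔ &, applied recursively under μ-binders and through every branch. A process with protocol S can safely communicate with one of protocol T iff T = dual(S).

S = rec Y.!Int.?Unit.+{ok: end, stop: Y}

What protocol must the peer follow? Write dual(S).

rec Y.?Int.!Unit.&{ok: end, stop: Y}

rec Y → rec Y  (μ self-dual)
  !Int → ?Int
    ?Unit → !Unit
      +{ok,stop} → &{ok,stop}  (internal→external)
        • ok:
          dual(end) = end
        • stop:
          dual(Y) = Y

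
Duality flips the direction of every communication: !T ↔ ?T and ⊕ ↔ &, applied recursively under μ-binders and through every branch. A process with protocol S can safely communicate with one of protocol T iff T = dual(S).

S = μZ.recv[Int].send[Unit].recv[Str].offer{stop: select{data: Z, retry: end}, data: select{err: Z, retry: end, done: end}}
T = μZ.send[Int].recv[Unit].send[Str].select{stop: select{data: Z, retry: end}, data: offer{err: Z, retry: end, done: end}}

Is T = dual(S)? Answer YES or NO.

μZ vs μZ  match (rec unchanged)
  recv[Int] vs send[Int]  match
    send[Unit] vs recv[Unit]  match
      recv[Str] vs send[Str]  match
        offer{stop,data} vs select{stop,data}  match labels match
          • stop:
            select{data,retry} vs select{data,retry}  ✗ choice polarity not flipped — not dual

NO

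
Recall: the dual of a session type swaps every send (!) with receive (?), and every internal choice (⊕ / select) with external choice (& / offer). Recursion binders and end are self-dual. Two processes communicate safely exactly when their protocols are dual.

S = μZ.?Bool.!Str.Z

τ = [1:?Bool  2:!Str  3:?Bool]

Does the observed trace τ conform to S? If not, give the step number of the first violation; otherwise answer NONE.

[1] ?Bool  ok  state: !Str.μZ.…
[2] !Str  ok  state: μZ.…
[3] ?Bool  ok  state: !Str.μZ.…
τ conforms to S (length 3)

NONE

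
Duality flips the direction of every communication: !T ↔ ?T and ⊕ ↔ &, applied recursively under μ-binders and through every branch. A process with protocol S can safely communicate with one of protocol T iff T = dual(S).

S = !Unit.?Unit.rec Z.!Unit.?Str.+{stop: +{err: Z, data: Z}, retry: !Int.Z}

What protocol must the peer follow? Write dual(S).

?Unit.!Unit.rec Z.?Unit.!Str.&{stop: &{err: Z, data: Z}, retry: ?Int.Z}

!Unit = ?Unit
  ?Unit = !Unit
    rec Z = rec Z  (binder kept)
      !Unit = ?Unit
        ?Str = !Str
          +{stop,retry} = &{stop,retry}  (select→offer)
            • stop:
              +{err,data} = &{err,data}  (select→offer)
                • err:
                  Z self-dual
                • data:
                  Z self-dual
            • retry:
              !Int = ?Int
                Z self-dual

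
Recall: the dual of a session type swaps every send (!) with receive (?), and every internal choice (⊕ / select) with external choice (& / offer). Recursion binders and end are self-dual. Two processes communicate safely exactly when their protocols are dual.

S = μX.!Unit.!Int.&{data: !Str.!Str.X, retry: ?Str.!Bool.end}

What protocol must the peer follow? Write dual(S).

μX = μX  (binder kept)
  !Unit = ?Unit
    !Int = ?Int
      &{data,retry} = ⊕{data,retry}  (&→⊕)
        [data]
          !Str = ?Str
            !Str = ?Str
              X ↦ X
        [retry]
          ?Str = !Str
            !Bool = ?Bool
              end ↦ end

μX.?Unit.?Int.⊕{data: ?Str.?Str.X, retry: !Str.?Bool.end}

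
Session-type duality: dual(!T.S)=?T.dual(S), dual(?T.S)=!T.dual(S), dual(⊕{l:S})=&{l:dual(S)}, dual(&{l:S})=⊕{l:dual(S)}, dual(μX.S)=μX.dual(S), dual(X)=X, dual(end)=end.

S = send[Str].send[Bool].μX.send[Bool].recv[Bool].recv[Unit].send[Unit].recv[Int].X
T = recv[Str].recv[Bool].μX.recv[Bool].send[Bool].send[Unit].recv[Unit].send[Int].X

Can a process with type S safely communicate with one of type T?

YES

send[Str] | recv[Str]  match
  send[Bool] | recv[Bool]  match
    μX | μX  match (μ self-dual)
      send[Bool] | recv[Bool]  match
        recv[Bool] | send[Bool]  match
          recv[Unit] | send[Unit]  match
            send[Unit] | recv[Unit]  match
              recv[Int] | send[Int]  match
                X | X  match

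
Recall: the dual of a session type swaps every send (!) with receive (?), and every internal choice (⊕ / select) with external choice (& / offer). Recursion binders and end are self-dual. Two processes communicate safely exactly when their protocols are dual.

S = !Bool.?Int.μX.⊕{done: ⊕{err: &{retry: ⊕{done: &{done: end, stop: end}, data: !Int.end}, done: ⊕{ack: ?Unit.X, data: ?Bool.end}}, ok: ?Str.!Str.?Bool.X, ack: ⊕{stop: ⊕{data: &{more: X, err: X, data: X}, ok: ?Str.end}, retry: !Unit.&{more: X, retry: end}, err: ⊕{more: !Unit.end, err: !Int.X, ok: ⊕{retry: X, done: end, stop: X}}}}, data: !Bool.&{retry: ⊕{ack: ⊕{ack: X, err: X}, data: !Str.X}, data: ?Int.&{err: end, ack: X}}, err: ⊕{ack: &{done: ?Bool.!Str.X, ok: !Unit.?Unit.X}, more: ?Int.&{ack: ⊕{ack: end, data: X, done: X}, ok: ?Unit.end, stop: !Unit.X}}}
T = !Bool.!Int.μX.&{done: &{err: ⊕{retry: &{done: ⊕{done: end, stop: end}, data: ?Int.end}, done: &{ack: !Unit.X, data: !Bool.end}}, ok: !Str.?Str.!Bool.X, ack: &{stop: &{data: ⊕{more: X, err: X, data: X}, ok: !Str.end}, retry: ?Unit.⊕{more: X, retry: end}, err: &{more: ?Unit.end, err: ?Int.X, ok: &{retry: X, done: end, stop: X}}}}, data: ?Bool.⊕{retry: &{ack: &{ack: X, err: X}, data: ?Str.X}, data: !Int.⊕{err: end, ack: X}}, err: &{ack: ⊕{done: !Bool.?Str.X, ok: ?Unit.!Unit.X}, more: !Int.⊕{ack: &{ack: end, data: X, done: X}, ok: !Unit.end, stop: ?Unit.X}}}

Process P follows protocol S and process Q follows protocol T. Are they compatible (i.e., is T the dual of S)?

!Bool ‖ !Bool  ✗ same direction on both sides — not dual

NO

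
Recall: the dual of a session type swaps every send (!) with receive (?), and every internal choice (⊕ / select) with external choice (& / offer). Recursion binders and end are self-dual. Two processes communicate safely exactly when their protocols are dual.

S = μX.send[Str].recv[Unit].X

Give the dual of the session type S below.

μX = μX  (μ self-dual)
  send[Str] = recv[Str]
    recv[Unit] = send[Unit]
      X ↦ X

μX.recv[Str].send[Unit].X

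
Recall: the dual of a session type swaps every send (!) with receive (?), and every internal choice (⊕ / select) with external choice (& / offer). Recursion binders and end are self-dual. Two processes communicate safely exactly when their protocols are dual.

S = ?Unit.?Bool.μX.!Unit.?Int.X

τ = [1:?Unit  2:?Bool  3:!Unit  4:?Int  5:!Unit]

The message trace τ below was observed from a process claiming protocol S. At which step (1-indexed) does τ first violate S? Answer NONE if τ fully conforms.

NONE

@1 ?Unit  ok  residual = ?Bool.μX.…
@2 ?Bool  ok  residual = μX.…
@3 !Unit  ok  residual = ?Int.μX.…
@4 ?Int  ok  residual = μX.…
@5 !Unit  ok  residual = ?Int.μX.…
all 5 steps conform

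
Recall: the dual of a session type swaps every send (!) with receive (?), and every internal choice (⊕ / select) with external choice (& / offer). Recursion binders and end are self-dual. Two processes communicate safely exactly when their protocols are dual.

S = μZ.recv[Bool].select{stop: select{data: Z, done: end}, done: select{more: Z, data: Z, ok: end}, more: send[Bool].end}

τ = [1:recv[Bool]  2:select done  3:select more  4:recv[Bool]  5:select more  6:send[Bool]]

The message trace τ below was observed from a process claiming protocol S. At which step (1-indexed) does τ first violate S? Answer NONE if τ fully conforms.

NONE

step 1: recv[Bool]  ✓  now at select{stop: select{data: μZ.…, done: end}, done: select{more: μZ.…, data: μZ.…, ok: end}, more: send[Bool].end}
step 2: select done  ✓  now at select{more: μZ.…, data: μZ.…, ok: end}
step 3: select more  ✓  now at μZ.…
step 4: recv[Bool]  ✓  now at select{stop: select{data: μZ.…, done: end}, done: select{more: μZ.…, data: μZ.…, ok: end}, more: send[Bool].end}
step 5: select more  ✓  now at send[Bool].end
step 6: send[Bool]  ✓  now at end
all 6 steps conform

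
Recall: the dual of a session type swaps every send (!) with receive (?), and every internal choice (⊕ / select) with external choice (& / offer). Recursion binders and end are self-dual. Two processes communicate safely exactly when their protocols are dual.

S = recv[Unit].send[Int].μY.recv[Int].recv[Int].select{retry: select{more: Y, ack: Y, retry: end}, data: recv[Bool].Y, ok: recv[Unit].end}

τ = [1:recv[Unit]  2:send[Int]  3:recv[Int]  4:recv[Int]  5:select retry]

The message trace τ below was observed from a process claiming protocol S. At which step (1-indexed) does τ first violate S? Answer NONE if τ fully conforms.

NONE

step 1: recv[Unit]  ✓  state: send[Int].μY.…
step 2: send[Int]  ✓  state: μY.…
step 3: recv[Int]  ✓  state: recv[Int].select{retry: select{more: μY.…, ack: μY.…, retry: end}, data: recv[Bool].μY.…, ok: recv[Unit].end}
step 4: recv[Int]  ✓  state: select{retry: select{more: μY.…, ack: μY.…, retry: end}, data: recv[Bool].μY.…, ok: recv[Unit].end}
step 5: select retry  ✓  state: select{more: μY.…, ack: μY.…, retry: end}
τ conforms to S (length 5)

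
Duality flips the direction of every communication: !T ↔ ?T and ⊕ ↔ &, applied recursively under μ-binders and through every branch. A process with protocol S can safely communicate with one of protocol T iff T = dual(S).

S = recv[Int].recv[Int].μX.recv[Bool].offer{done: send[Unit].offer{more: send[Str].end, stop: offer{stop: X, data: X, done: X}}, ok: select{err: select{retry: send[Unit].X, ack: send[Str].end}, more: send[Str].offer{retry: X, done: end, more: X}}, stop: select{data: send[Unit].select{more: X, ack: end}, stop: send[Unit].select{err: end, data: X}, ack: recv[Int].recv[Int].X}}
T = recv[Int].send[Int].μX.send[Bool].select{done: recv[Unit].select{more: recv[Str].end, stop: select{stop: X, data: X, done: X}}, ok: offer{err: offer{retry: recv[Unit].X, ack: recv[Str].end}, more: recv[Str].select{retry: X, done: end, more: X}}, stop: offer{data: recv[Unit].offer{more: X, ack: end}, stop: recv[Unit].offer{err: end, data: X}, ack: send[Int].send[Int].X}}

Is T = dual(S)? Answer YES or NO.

NO

recv[Int] ‖ recv[Int]  ✗ same direction on both sides — not dual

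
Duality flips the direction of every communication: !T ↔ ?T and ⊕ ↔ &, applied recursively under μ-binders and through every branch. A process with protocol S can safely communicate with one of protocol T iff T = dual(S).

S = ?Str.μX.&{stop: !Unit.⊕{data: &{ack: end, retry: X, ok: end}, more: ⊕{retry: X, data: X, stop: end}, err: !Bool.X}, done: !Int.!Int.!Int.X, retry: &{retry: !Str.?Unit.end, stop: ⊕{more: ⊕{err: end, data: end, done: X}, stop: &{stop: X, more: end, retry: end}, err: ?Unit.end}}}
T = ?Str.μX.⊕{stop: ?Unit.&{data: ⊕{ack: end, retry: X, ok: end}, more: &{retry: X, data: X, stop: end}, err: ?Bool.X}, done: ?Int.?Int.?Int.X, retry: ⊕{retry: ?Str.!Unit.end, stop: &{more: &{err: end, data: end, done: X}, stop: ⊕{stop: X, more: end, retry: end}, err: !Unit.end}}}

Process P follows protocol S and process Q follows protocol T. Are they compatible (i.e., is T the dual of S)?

?Str | ?Str  ✗ same direction on both sides — not dual

NO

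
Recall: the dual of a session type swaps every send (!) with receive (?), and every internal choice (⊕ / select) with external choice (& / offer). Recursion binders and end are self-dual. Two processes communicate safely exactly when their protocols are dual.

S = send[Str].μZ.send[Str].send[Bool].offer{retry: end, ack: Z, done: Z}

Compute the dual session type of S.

recv[Str].μZ.recv[Str].recv[Bool].select{retry: end, ack: Z, done: Z}

send[Str] = recv[Str]
  μZ = μZ  (rec unchanged)
    send[Str] = recv[Str]
      send[Bool] = recv[Bool]
        offer{retry,ack,done} = select{retry,ack,done}  (offer→select)
          • retry:
            end self-dual
          • ack:
            Z self-dual
          • done:
            Z self-dual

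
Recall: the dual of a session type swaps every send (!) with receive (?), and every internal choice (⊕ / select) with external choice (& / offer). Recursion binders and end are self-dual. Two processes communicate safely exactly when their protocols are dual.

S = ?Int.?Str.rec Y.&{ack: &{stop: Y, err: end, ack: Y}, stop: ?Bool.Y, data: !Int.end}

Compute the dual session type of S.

!Int.!Str.rec Y.+{ack: +{stop: Y, err: end, ack: Y}, stop: !Bool.Y, data: ?Int.end}

?Int ↦ !Int
  ?Str ↦ !Str
    rec Y ↦ rec Y  (rec unchanged)
      &{ack,stop,data} ↦ +{ack,stop,data}  (&→⊕)
        case ack:
          &{stop,err,ack} ↦ +{stop,err,ack}  (&→⊕)
            case stop:
              Y self-dual
            case err:
              end self-dual
            case ack:
              Y self-dual
        case stop:
          ?Bool ↦ !Bool
            Y self-dual
        case data:
          !Int ↦ ?Int
            end self-dual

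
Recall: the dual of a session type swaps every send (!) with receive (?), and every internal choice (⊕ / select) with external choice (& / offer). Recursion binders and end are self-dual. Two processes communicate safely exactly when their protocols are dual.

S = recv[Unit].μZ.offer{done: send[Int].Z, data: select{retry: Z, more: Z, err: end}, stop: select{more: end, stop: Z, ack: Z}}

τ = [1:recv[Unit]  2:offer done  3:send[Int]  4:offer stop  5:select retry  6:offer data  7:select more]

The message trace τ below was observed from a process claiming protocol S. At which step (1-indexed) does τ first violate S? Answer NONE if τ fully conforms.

@1 recv[Unit]  ok  now at μZ.…
@2 offer done  ok  now at send[Int].μZ.…
@3 send[Int]  ok  now at μZ.…
@4 offer stop  ok  now at select{more: end, stop: μZ.…, ack: μZ.…}
@5 got select retry, protocol expects select more or select stop or select ack  ✗

5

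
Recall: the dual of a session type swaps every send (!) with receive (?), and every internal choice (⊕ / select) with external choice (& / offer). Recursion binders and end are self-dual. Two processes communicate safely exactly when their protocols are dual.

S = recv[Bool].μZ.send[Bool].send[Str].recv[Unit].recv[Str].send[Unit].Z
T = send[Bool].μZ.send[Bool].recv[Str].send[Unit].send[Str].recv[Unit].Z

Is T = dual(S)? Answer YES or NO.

NO

recv[Bool] ‖ send[Bool]  ✓
  μZ ‖ μZ  ✓ (μ self-dual)
    send[Bool] ‖ send[Bool]  ✗ same direction on both sides — not dual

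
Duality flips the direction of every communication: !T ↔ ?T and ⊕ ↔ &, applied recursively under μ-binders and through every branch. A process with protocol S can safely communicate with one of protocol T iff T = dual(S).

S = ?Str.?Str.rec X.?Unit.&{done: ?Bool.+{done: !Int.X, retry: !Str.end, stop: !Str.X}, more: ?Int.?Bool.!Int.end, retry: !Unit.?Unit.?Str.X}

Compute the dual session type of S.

!Str.!Str.rec X.!Unit.+{done: !Bool.&{done: ?Int.X, retry: ?Str.end, stop: ?Str.X}, more: !Int.!Bool.?Int.end, retry: ?Unit.!Unit.!Str.X}

?Str = !Str
  ?Str = !Str
    rec X = rec X  (binder kept)
      ?Unit = !Unit
        &{done,more,retry} = +{done,more,retry}  (external→internal)
          [done]
            ?Bool = !Bool
              +{done,retry,stop} = &{done,retry,stop}  (select→offer)
                [done]
                  !Int = ?Int
                    X self-dual
                [retry]
                  !Str = ?Str
                    end self-dual
                [stop]
                  !Str = ?Str
                    X self-dual
          [more]
            ?Int = !Int
              ?Bool = !Bool
                !Int = ?Int
                  end self-dual
          [retry]
            !Unit = ?Unit
              ?Unit = !Unit
                ?Str = !Str
                  X self-dual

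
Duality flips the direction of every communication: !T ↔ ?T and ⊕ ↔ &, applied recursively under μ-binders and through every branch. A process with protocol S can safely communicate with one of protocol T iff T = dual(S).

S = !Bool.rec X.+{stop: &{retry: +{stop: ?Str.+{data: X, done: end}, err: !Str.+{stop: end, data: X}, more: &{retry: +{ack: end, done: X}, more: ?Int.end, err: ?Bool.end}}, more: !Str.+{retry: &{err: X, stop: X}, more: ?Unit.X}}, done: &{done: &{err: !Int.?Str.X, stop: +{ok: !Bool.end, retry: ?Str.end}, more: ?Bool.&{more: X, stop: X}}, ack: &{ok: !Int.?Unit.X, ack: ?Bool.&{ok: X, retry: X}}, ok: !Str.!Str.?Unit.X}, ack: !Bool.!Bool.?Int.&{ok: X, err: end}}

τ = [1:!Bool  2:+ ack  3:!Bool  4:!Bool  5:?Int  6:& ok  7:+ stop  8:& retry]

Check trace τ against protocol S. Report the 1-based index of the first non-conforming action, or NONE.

[1] !Bool  ok  now at rec X.…
[2] + ack  ok  now at !Bool.!Bool.?Int.&{ok: rec X.…, err: end}
[3] !Bool  ok  now at !Bool.?Int.&{ok: rec X.…, err: end}
[4] !Bool  ok  now at ?Int.&{ok: rec X.…, err: end}
[5] ?Int  ok  now at &{ok: rec X.…, err: end}
[6] & ok  ok  now at rec X.…
[7] + stop  ok  now at &{retry: +{stop: ?Str.+{data: rec X.…, done: end}, err: !Str.+{stop: end, data: rec X.…}, more: &{retry: +{ack: end, done: rec X.…}, more: ?Int.end, err: ?Bool.end}}, more: !Str.+{retry: &{err: rec X.…, stop: rec X.…}, more: ?Unit.rec X.…}}
[8] & retry  ok  now at +{stop: ?Str.+{data: rec X.…, done: end}, err: !Str.+{stop: end, data: rec X.…}, more: &{retry: +{ack: end, done: rec X.…}, more: ?Int.end, err: ?Bool.end}}
all 8 steps conform

NONE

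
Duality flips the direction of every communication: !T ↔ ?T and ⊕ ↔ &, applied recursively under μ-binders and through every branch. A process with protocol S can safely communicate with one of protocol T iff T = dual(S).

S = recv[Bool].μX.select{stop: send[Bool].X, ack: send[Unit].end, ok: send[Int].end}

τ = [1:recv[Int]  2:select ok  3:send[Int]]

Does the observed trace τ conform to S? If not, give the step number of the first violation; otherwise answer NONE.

1

@1 got recv[Int], protocol expects recv[Bool]  ✗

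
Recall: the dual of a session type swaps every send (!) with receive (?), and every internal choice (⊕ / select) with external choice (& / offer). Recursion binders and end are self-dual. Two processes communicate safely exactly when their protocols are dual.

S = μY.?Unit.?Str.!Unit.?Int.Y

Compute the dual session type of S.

μY.!Unit.!Str.?Unit.!Int.Y

μY ↦ μY  (rec unchanged)
  ?Unit ↦ !Unit
    ?Str ↦ !Str
      !Unit ↦ ?Unit
        ?Int ↦ !Int
          Y ↦ Y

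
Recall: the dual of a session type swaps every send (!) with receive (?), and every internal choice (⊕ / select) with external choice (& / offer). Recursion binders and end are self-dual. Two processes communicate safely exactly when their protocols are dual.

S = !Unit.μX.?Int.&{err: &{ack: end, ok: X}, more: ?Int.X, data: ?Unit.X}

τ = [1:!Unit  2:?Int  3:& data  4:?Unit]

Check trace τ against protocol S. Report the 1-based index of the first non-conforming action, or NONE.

[1] !Unit  ok  residual = μX.…
[2] ?Int  ok  residual = &{err: &{ack: end, ok: μX.…}, more: ?Int.μX.…, data: ?Unit.μX.…}
[3] & data  ok  residual = ?Unit.μX.…
[4] ?Unit  ok  residual = μX.…
τ conforms to S (length 4)

NONE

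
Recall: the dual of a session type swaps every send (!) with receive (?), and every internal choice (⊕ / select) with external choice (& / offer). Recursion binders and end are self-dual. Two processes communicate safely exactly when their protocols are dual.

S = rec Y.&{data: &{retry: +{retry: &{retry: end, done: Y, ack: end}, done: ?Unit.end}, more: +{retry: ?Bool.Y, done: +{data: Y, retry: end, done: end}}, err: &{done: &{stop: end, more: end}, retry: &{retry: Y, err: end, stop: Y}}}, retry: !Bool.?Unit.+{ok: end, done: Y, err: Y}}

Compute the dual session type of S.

rec Y.+{data: +{retry: &{retry: +{retry: end, done: Y, ack: end}, done: !Unit.end}, more: &{retry: !Bool.Y, done: &{data: Y, retry: end, done: end}}, err: +{done: +{stop: end, more: end}, retry: +{retry: Y, err: end, stop: Y}}}, retry: ?Bool.!Unit.&{ok: end, done: Y, err: Y}}

rec Y = rec Y  (binder kept)
  &{data,retry} = +{data,retry}  (offer→select)
    case data:
      &{retry,more,err} = +{retry,more,err}  (offer→select)
        case retry:
          +{retry,done} = &{retry,done}  (select→offer)
            case retry:
              &{retry,done,ack} = +{retry,done,ack}  (offer→select)
                case retry:
                  end ↦ end
                case done:
                  Y ↦ Y
                case ack:
                  end ↦ end
            case done:
              ?Unit = !Unit
                end ↦ end
        case more:
          +{retry,done} = &{retry,done}  (select→offer)
            case retry:
              ?Bool = !Bool
                Y ↦ Y
            case done:
              +{data,retry,done} = &{data,retry,done}  (select→offer)
                case data:
                  Y ↦ Y
                case retry:
                  end ↦ end
                case done:
                  end ↦ end
        case err:
          &{done,retry} = +{done,retry}  (offer→select)
            case done:
              &{stop,more} = +{stop,more}  (offer→select)
                case stop:
                  end ↦ end
                case more:
                  end ↦ end
            case retry:
              &{retry,err,stop} = +{retry,err,stop}  (offer→select)
                case retry:
                  Y ↦ Y
                case err:
                  end ↦ end
                case stop:
                  Y ↦ Y
    case retry:
      !Bool = ?Bool
        ?Unit = !Unit
          +{ok,done,err} = &{ok,done,err}  (select→offer)
            case ok:
              end ↦ end
            case done:
              Y ↦ Y
            case err:
              Y ↦ Y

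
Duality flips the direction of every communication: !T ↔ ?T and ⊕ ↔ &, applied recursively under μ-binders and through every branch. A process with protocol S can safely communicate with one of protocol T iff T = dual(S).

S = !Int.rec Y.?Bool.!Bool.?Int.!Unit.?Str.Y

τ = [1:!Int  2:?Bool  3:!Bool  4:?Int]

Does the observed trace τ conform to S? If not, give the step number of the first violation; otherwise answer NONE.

NONE

step 1: !Int  ok  now at rec Y.…
step 2: ?Bool  ok  now at !Bool.?Int.!Unit.?Str.rec Y.…
step 3: !Bool  ok  now at ?Int.!Unit.?Str.rec Y.…
step 4: ?Int  ok  now at !Unit.?Str.rec Y.…
τ conforms to S (length 4)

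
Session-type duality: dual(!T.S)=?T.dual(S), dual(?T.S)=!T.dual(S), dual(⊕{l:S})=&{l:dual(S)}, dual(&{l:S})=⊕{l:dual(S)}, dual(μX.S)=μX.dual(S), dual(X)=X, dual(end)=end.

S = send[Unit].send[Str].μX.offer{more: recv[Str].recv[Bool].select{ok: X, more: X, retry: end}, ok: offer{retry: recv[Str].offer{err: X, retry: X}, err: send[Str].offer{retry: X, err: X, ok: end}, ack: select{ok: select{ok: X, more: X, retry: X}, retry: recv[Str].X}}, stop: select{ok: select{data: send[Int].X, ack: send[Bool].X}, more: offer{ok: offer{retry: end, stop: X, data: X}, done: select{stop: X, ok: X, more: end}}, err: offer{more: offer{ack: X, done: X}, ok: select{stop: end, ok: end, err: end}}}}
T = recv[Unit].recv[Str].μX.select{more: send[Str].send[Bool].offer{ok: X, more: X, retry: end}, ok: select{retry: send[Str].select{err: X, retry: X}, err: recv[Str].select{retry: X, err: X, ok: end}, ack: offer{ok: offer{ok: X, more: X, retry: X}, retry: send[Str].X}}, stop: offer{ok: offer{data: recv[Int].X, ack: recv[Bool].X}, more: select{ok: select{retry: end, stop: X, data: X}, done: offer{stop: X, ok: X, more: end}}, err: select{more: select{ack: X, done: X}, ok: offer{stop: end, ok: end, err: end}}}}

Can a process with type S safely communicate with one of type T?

send[Unit] ‖ recv[Unit]  match
  send[Str] ‖ recv[Str]  match
    μX ‖ μX  match (μ self-dual)
      offer{more,ok,stop} ‖ select{more,ok,stop}  match labels match
        [more]
          recv[Str] ‖ send[Str]  match
            recv[Bool] ‖ send[Bool]  match
              select{ok,more,retry} ‖ offer{ok,more,retry}  match labels match
                [ok]
                  X ‖ X  match
                [more]
                  X ‖ X  match
                [retry]
                  end ‖ end  match
        [ok]
          offer{retry,err,ack} ‖ select{retry,err,ack}  match labels match
            [retry]
              recv[Str] ‖ send[Str]  match
                offer{err,retry} ‖ select{err,retry}  match labels match
                  [err]
                    X ‖ X  match
                  [retry]
                    X ‖ X  match
            [err]
              send[Str] ‖ recv[Str]  match
                offer{retry,err,ok} ‖ select{retry,err,ok}  match labels match
                  [retry]
                    X ‖ X  match
                  [err]
                    X ‖ X  match
                  [ok]
                    end ‖ end  match
            [ack]
              select{ok,retry} ‖ offer{ok,retry}  match labels match
                [ok]
                  select{ok,more,retry} ‖ offer{ok,more,retry}  match labels match
                    [ok]
                      X ‖ X  match
                    [more]
                      X ‖ X  match
                    [retry]
                      X ‖ X  match
                [retry]
                  recv[Str] ‖ send[Str]  match
                    X ‖ X  match
        [stop]
          select{ok,more,err} ‖ offer{ok,more,err}  match labels match
            [ok]
              select{data,ack} ‖ offer{data,ack}  match labels match
                [data]
                  send[Int] ‖ recv[Int]  match
                    X ‖ X  match
                [ack]
                  send[Bool] ‖ recv[Bool]  match
                    X ‖ X  match
            [more]
              offer{ok,done} ‖ select{ok,done}  match labels match
                [ok]
                  offer{retry,stop,data} ‖ select{retry,stop,data}  match labels match
                    [retry]
                      end ‖ end  match
                    [stop]
                      X ‖ X  match
                    [data]
                      X ‖ X  match
                [done]
                  select{stop,ok,more} ‖ offer{stop,ok,more}  match labels match
                    [stop]
                      X ‖ X  match
                    [ok]
                      X ‖ X  match
                    [more]
                      end ‖ end  match
            [err]
              offer{more,ok} ‖ select{more,ok}  match labels match
                [more]
                  offer{ack,done} ‖ select{ack,done}  match labels match
                    [ack]
                      X ‖ X  match
                    [done]
                      X ‖ X  match
                [ok]
                  select{stop,ok,err} ‖ offer{stop,ok,err}  match labels match
                    [stop]
                      end ‖ end  match
                    [ok]
                      end ‖ end  match
                    [err]
                      end ‖ end  match

YES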